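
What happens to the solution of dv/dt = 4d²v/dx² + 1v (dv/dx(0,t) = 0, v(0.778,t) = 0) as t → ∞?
v → 0. Diffusion dominates reaction (r=1 < κπ²/(4L²)≈16.31); solution decays.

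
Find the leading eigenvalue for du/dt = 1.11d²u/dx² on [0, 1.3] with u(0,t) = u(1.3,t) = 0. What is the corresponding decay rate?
Eigenvalues: λₙ = 1.11n²π²/1.3².
First three modes:
  n=1: λ₁ = 1.11π²/1.3² ≈ 6.482
  n=2: λ₂ = 4.44π²/1.3² ≈ 25.93 (4× faster decay)
  n=3: λ₃ = 9.99π²/1.3² ≈ 58.342 (9× faster decay)
As t → ∞, higher modes decay exponentially faster. The n=1 mode dominates: u ~ c₁ sin(πx/1.3) e^{-λ₁t}.
Decay rate: λ₁ = 1.11π²/1.3² ≈ 6.482.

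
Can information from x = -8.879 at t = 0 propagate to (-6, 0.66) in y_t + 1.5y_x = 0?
No. Only data at x = -6.99 affects (-6, 0.66). Advection has one-way propagation along characteristics.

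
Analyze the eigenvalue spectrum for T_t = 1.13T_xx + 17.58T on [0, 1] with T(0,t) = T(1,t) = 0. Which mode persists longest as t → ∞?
Eigenvalues: λₙ = 1.13n²π²/1² - 17.58.
First three modes:
  n=1: λ₁ = 1.13π² - 17.58 ≈ -6.427
  n=2: λ₂ = 4.52π² - 17.58 ≈ 27.031
  n=3: λ₃ = 10.17π² - 17.58 ≈ 82.794
Since 1.13π² ≈ 11.153 < 17.58, λ₁ < 0.
The n=1 mode grows fastest (−λₙ is largest for n=1) → dominates.
Asymptotic: T ~ c₁ sin(πx/1) e^{6.427t} (exponential growth at rate −λ₁ ≈ 6.427).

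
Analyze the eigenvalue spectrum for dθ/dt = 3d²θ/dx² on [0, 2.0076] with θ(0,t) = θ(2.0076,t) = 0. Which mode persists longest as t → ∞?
Eigenvalues: λₙ = 3n²π²/2.0076².
First three modes:
  n=1: λ₁ = 3π²/2.0076² ≈ 7.346
  n=2: λ₂ = 12π²/2.0076² ≈ 29.385 (4× faster decay)
  n=3: λ₃ = 27π²/2.0076² ≈ 66.116 (9× faster decay)
As t → ∞, higher modes decay exponentially faster. The n=1 mode dominates: θ ~ c₁ sin(πx/2.0076) e^{-λ₁t}.
Decay rate: λ₁ = 3π²/2.0076² ≈ 7.346.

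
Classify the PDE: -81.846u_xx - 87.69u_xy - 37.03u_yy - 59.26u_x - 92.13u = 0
A = -81.846, B = -87.69, C = -37.03. Discriminant B² - 4AC = -4433.49342. Since -4433.49342 < 0, elliptic.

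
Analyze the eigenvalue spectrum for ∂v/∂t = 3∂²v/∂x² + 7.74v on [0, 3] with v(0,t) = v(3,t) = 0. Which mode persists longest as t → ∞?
Eigenvalues: λₙ = 3n²π²/3² - 7.74.
First three modes:
  n=1: λ₁ = 3π²/3² - 7.74 ≈ -4.45
  n=2: λ₂ = 12π²/3² - 7.74 ≈ 5.419
  n=3: λ₃ = 27π²/3² - 7.74 ≈ 21.869
Since 3π²/3² ≈ 3.29 < 7.74, λ₁ < 0.
The n=1 mode grows fastest (−λₙ is largest for n=1) → dominates.
Asymptotic: v ~ c₁ sin(πx/3) e^{4.45t} (exponential growth at rate −λ₁ ≈ 4.45).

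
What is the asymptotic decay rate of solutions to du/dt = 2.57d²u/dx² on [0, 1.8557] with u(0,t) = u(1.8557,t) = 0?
Eigenvalues: λₙ = 2.57n²π²/1.8557².
First three modes:
  n=1: λ₁ = 2.57π²/1.8557² ≈ 7.366
  n=2: λ₂ = 10.28π²/1.8557² ≈ 29.463 (4× faster decay)
  n=3: λ₃ = 23.13π²/1.8557² ≈ 66.292 (9× faster decay)
As t → ∞, higher modes decay exponentially faster. The n=1 mode dominates: u ~ c₁ sin(πx/1.8557) e^{-λ₁t}.
Decay rate: λ₁ = 2.57π²/1.8557² ≈ 7.366.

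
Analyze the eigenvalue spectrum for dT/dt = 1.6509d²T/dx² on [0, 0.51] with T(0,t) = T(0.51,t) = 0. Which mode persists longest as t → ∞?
Eigenvalues: λₙ = 1.6509n²π²/0.51².
First three modes:
  n=1: λ₁ = 1.6509π²/0.51² ≈ 62.644
  n=2: λ₂ = 6.6036π²/0.51² ≈ 250.576 (4× faster decay)
  n=3: λ₃ = 14.8581π²/0.51² ≈ 563.797 (9× faster decay)
As t → ∞, higher modes decay exponentially faster. The n=1 mode dominates: T ~ c₁ sin(πx/0.51) e^{-λ₁t}.
Decay rate: λ₁ = 1.6509π²/0.51² ≈ 62.644.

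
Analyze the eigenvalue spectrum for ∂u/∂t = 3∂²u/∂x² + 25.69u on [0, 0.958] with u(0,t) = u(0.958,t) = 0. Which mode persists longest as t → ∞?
Eigenvalues: λₙ = 3n²π²/0.958² - 25.69.
First three modes:
  n=1: λ₁ = 3π²/0.958² - 25.69 ≈ 6.572
  n=2: λ₂ = 12π²/0.958² - 25.69 ≈ 103.358
  n=3: λ₃ = 27π²/0.958² - 25.69 ≈ 264.667
Since 3π²/0.958² ≈ 32.262 > 25.69, all λₙ > 0.
The n=1 mode decays slowest → dominates as t → ∞.
Asymptotic: u ~ c₁ sin(πx/0.958) e^{-λ₁t} with decay rate λ₁ ≈ 6.572.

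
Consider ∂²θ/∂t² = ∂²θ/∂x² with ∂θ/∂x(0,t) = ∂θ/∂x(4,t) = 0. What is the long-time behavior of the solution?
As t → ∞, θ oscillates about a mean that drifts linearly in t (generically unbounded; no decay). There is no damping, so the nonconstant modes persist as standing waves (energy conserved, no decay). But with Neumann conditions at both ends the constant mode has eigenvalue 0: the spatial mean M(t) of θ satisfies M'' = 0, so M(t) = M(0) + M'(0)·t. Unless the initial velocity has zero mean (∫θ_t(x,0)dx = 0), the solution grows linearly in t (unbounded, though not exponentially); if it does have zero mean, the solution stays bounded and simply oscillates.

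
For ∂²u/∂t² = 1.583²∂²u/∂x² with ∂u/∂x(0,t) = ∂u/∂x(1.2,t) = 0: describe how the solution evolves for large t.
u oscillates about a mean that drifts linearly in t (generically unbounded; no decay). There is no damping, so the nonconstant modes persist as standing waves (energy conserved, no decay). But with Neumann conditions at both ends the constant mode has eigenvalue 0: the spatial mean M(t) of u satisfies M'' = 0, so M(t) = M(0) + M'(0)·t. Unless the initial velocity has zero mean (∫u_t(x,0)dx = 0), the solution grows linearly in t (unbounded, though not exponentially); if it does have zero mean, the solution stays bounded and simply oscillates.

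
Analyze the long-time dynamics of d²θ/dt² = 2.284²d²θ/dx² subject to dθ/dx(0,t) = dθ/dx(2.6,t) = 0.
Long-time behavior: θ oscillates about a mean that drifts linearly in t (generically unbounded; no decay). There is no damping, so the nonconstant modes persist as standing waves (energy conserved, no decay). But with Neumann conditions at both ends the constant mode has eigenvalue 0: the spatial mean M(t) of θ satisfies M'' = 0, so M(t) = M(0) + M'(0)·t. Unless the initial velocity has zero mean (∫θ_t(x,0)dx = 0), the solution grows linearly in t (unbounded, though not exponentially); if it does have zero mean, the solution stays bounded and simply oscillates.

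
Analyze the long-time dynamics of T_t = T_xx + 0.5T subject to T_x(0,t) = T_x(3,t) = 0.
Long-time behavior: T grows unboundedly. With Neumann BCs the constant mode has diffusion eigenvalue 0, so any r > 0 makes it grow like e^(0.5t); solution grows exponentially.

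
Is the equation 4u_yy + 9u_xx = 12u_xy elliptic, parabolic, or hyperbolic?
Rewriting in standard form: 9u_xx - 12u_xy + 4u_yy = 0. Computing B² - 4AC with A = 9, B = -12, C = 4: discriminant = 0 (zero). Answer: parabolic.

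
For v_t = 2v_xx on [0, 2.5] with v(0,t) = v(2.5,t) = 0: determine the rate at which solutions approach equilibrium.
Eigenvalues: λₙ = 2n²π²/2.5².
First three modes:
  n=1: λ₁ = 2π²/2.5² ≈ 3.158
  n=2: λ₂ = 8π²/2.5² ≈ 12.633 (4× faster decay)
  n=3: λ₃ = 18π²/2.5² ≈ 28.424 (9× faster decay)
As t → ∞, higher modes decay exponentially faster. The n=1 mode dominates: v ~ c₁ sin(πx/2.5) e^{-λ₁t}.
Decay rate: λ₁ = 2π²/2.5² ≈ 3.158.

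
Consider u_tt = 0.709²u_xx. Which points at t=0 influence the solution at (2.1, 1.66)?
Domain of dependence: [0.92306, 3.27694]. Signals travel at speed 0.709, so data within |x - 2.1| ≤ 0.709·1.66 = 1.17694 can reach the point.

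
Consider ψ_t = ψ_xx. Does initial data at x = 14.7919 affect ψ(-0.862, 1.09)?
Yes, for any finite x. The heat equation has infinite propagation speed, so all initial data affects all points at any t > 0.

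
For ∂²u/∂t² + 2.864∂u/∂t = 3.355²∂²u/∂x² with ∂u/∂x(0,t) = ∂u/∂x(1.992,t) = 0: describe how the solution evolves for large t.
u → constant (steady state). Damping (γ=2.864) dissipates the nonconstant modes; with Neumann BCs the spatial average obeys M''+γM'=0 and tends to a finite limit.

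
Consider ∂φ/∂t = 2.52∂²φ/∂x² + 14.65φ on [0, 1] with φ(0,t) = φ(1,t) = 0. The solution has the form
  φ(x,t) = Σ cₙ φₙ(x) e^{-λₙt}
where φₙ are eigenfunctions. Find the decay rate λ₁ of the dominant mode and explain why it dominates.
Eigenvalues: λₙ = 2.52n²π²/1² - 14.65.
First three modes:
  n=1: λ₁ = 2.52π² - 14.65 ≈ 10.221
  n=2: λ₂ = 10.08π² - 14.65 ≈ 84.836
  n=3: λ₃ = 22.68π² - 14.65 ≈ 209.193
Since 2.52π² ≈ 24.871 > 14.65, all λₙ > 0.
The n=1 mode decays slowest → dominates as t → ∞.
Asymptotic: φ ~ c₁ sin(πx/1) e^{-λ₁t} with decay rate λ₁ ≈ 10.221.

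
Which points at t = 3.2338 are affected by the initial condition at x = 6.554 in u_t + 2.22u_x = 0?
At x = 13.733036. The characteristic carries data from (6.554, 0) to (13.733036, 3.2338).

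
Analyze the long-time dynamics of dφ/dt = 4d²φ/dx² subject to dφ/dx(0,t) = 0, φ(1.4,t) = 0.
Long-time behavior: φ → 0. Heat escapes through the Dirichlet boundary.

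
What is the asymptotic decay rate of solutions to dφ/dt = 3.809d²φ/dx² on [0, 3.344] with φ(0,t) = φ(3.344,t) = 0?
Eigenvalues: λₙ = 3.809n²π²/3.344².
First three modes:
  n=1: λ₁ = 3.809π²/3.344² ≈ 3.362
  n=2: λ₂ = 15.236π²/3.344² ≈ 13.447 (4× faster decay)
  n=3: λ₃ = 34.281π²/3.344² ≈ 30.257 (9× faster decay)
As t → ∞, higher modes decay exponentially faster. The n=1 mode dominates: φ ~ c₁ sin(πx/3.344) e^{-λ₁t}.
Decay rate: λ₁ = 3.809π²/3.344² ≈ 3.362.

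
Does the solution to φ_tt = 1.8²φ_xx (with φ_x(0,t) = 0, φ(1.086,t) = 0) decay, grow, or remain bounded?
φ oscillates (no decay). Energy is conserved; the solution oscillates indefinitely as standing waves.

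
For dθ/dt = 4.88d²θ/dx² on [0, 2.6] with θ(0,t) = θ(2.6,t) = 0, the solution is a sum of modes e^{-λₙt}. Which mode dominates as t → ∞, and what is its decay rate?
Eigenvalues: λₙ = 4.88n²π²/2.6².
First three modes:
  n=1: λ₁ = 4.88π²/2.6² ≈ 7.125
  n=2: λ₂ = 19.52π²/2.6² ≈ 28.499 (4× faster decay)
  n=3: λ₃ = 43.92π²/2.6² ≈ 64.123 (9× faster decay)
As t → ∞, higher modes decay exponentially faster. The n=1 mode dominates: θ ~ c₁ sin(πx/2.6) e^{-λ₁t}.
Decay rate: λ₁ = 4.88π²/2.6² ≈ 7.125.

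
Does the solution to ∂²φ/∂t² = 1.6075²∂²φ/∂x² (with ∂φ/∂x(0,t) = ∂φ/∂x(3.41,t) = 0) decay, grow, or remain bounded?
φ oscillates about a mean that drifts linearly in t (generically unbounded; no decay). There is no damping, so the nonconstant modes persist as standing waves (energy conserved, no decay). But with Neumann conditions at both ends the constant mode has eigenvalue 0: the spatial mean M(t) of φ satisfies M'' = 0, so M(t) = M(0) + M'(0)·t. Unless the initial velocity has zero mean (∫φ_t(x,0)dx = 0), the solution grows linearly in t (unbounded, though not exponentially); if it does have zero mean, the solution stays bounded and simply oscillates.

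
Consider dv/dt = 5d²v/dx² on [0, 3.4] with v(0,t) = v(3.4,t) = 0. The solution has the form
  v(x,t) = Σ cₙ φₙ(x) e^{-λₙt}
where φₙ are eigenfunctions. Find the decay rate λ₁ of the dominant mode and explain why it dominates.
Eigenvalues: λₙ = 5n²π²/3.4².
First three modes:
  n=1: λ₁ = 5π²/3.4² ≈ 4.269
  n=2: λ₂ = 20π²/3.4² ≈ 17.075 (4× faster decay)
  n=3: λ₃ = 45π²/3.4² ≈ 38.42 (9× faster decay)
As t → ∞, higher modes decay exponentially faster. The n=1 mode dominates: v ~ c₁ sin(πx/3.4) e^{-λ₁t}.
Decay rate: λ₁ = 5π²/3.4² ≈ 4.269.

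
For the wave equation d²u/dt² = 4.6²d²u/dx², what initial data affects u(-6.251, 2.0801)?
Domain of dependence: [-15.81946, 3.31746]. Signals travel at speed 4.6, so data within |x - -6.251| ≤ 4.6·2.0801 = 9.56846 can reach the point.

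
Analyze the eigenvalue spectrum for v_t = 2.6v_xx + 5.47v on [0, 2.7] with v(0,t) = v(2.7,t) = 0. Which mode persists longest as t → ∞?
Eigenvalues: λₙ = 2.6n²π²/2.7² - 5.47.
First three modes:
  n=1: λ₁ = 2.6π²/2.7² - 5.47 ≈ -1.95
  n=2: λ₂ = 10.4π²/2.7² - 5.47 ≈ 8.61
  n=3: λ₃ = 23.4π²/2.7² - 5.47 ≈ 26.21
Since 2.6π²/2.7² ≈ 3.52 < 5.47, λ₁ < 0.
The n=1 mode grows fastest (−λₙ is largest for n=1) → dominates.
Asymptotic: v ~ c₁ sin(πx/2.7) e^{1.95t} (exponential growth at rate −λ₁ ≈ 1.95).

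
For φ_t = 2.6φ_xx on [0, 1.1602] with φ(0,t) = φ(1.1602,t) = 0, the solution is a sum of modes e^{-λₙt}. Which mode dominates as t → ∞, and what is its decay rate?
Eigenvalues: λₙ = 2.6n²π²/1.1602².
First three modes:
  n=1: λ₁ = 2.6π²/1.1602² ≈ 19.064
  n=2: λ₂ = 10.4π²/1.1602² ≈ 76.255 (4× faster decay)
  n=3: λ₃ = 23.4π²/1.1602² ≈ 171.573 (9× faster decay)
As t → ∞, higher modes decay exponentially faster. The n=1 mode dominates: φ ~ c₁ sin(πx/1.1602) e^{-λ₁t}.
Decay rate: λ₁ = 2.6π²/1.1602² ≈ 19.064.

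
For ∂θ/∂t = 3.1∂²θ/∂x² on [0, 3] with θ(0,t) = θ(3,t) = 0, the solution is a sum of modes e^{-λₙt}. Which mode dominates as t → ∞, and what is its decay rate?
Eigenvalues: λₙ = 3.1n²π²/3².
First three modes:
  n=1: λ₁ = 3.1π²/3² ≈ 3.4
  n=2: λ₂ = 12.4π²/3² ≈ 13.598 (4× faster decay)
  n=3: λ₃ = 27.9π²/3² ≈ 30.596 (9× faster decay)
As t → ∞, higher modes decay exponentially faster. The n=1 mode dominates: θ ~ c₁ sin(πx/3) e^{-λ₁t}.
Decay rate: λ₁ = 3.1π²/3² ≈ 3.4.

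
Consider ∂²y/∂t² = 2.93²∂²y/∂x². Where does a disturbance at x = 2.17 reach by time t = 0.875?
Domain of influence: [-0.39375, 4.73375]. Data at x = 2.17 spreads outward at speed 2.93.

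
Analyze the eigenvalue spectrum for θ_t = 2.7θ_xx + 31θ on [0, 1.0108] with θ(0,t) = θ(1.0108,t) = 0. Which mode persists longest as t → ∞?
Eigenvalues: λₙ = 2.7n²π²/1.0108² - 31.
First three modes:
  n=1: λ₁ = 2.7π²/1.0108² - 31 ≈ -4.918
  n=2: λ₂ = 10.8π²/1.0108² - 31 ≈ 73.326
  n=3: λ₃ = 24.3π²/1.0108² - 31 ≈ 203.734
Since 2.7π²/1.0108² ≈ 26.082 < 31, λ₁ < 0.
The n=1 mode grows fastest (−λₙ is largest for n=1) → dominates.
Asymptotic: θ ~ c₁ sin(πx/1.0108) e^{4.918t} (exponential growth at rate −λ₁ ≈ 4.918).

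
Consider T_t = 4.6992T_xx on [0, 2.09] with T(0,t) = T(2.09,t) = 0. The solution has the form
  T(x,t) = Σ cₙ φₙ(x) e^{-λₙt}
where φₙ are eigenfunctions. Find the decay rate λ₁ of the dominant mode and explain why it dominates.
Eigenvalues: λₙ = 4.6992n²π²/2.09².
First three modes:
  n=1: λ₁ = 4.6992π²/2.09² ≈ 10.618
  n=2: λ₂ = 18.7968π²/2.09² ≈ 42.471 (4× faster decay)
  n=3: λ₃ = 42.2928π²/2.09² ≈ 95.559 (9× faster decay)
As t → ∞, higher modes decay exponentially faster. The n=1 mode dominates: T ~ c₁ sin(πx/2.09) e^{-λ₁t}.
Decay rate: λ₁ = 4.6992π²/2.09² ≈ 10.618.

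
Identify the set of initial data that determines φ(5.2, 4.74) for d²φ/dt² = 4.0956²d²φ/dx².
Domain of dependence: [-14.213144, 24.613144]. Signals travel at speed 4.0956, so data within |x - 5.2| ≤ 4.0956·4.74 = 19.413144 can reach the point.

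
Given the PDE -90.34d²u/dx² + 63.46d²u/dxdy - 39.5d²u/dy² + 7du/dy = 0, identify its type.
The second-order coefficients are A = -90.34, B = 63.46, C = -39.5. Since B² - 4AC = -10246.5484 < 0, this is an elliptic PDE.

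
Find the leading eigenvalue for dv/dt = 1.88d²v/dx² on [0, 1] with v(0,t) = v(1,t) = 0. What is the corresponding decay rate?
Eigenvalues: λₙ = 1.88n²π².
First three modes:
  n=1: λ₁ = 1.88π² ≈ 18.555
  n=2: λ₂ = 7.52π² ≈ 74.219 (4× faster decay)
  n=3: λ₃ = 16.92π² ≈ 166.994 (9× faster decay)
As t → ∞, higher modes decay exponentially faster. The n=1 mode dominates: v ~ c₁ sin(πx) e^{-λ₁t}.
Decay rate: λ₁ = 1.88π² ≈ 18.555.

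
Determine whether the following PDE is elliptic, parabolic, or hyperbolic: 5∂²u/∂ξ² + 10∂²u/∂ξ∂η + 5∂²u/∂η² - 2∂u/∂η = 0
Coefficients: A = 5, B = 10, C = 5. B² - 4AC = 0, which is zero, so the equation is parabolic.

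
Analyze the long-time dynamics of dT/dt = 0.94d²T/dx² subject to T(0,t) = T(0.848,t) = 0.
Long-time behavior: T → 0. Heat diffuses out through both boundaries.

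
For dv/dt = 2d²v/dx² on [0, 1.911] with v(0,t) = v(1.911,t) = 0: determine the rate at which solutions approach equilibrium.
Eigenvalues: λₙ = 2n²π²/1.911².
First three modes:
  n=1: λ₁ = 2π²/1.911² ≈ 5.405
  n=2: λ₂ = 8π²/1.911² ≈ 21.621 (4× faster decay)
  n=3: λ₃ = 18π²/1.911² ≈ 48.646 (9× faster decay)
As t → ∞, higher modes decay exponentially faster. The n=1 mode dominates: v ~ c₁ sin(πx/1.911) e^{-λ₁t}.
Decay rate: λ₁ = 2π²/1.911² ≈ 5.405.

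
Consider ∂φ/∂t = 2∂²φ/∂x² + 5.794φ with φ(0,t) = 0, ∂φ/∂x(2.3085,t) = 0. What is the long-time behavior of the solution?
As t → ∞, φ grows unboundedly. Reaction dominates diffusion (r=5.794 > κπ²/(4L²)≈0.93); solution grows exponentially.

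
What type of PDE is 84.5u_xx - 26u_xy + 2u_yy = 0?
With A = 84.5, B = -26, C = 2, the discriminant is 0. This is a parabolic PDE.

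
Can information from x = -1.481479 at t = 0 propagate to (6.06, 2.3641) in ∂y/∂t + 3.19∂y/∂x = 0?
Yes. The characteristic through (6.06, 2.3641) passes through x = -1.481479.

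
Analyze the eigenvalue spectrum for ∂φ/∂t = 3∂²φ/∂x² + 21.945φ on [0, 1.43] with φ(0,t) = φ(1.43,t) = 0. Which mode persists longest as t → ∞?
Eigenvalues: λₙ = 3n²π²/1.43² - 21.945.
First three modes:
  n=1: λ₁ = 3π²/1.43² - 21.945 ≈ -7.466
  n=2: λ₂ = 12π²/1.43² - 21.945 ≈ 35.972
  n=3: λ₃ = 27π²/1.43² - 21.945 ≈ 108.369
Since 3π²/1.43² ≈ 14.479 < 21.945, λ₁ < 0.
The n=1 mode grows fastest (−λₙ is largest for n=1) → dominates.
Asymptotic: φ ~ c₁ sin(πx/1.43) e^{7.466t} (exponential growth at rate −λ₁ ≈ 7.466).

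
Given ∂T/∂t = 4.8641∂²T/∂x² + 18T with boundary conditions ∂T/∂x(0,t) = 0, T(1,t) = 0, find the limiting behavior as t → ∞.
T grows unboundedly. Reaction dominates diffusion (r=18 > κπ²/(4L²)≈12); solution grows exponentially.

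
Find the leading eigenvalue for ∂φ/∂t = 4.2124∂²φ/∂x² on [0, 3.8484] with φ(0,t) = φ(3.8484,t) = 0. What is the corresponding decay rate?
Eigenvalues: λₙ = 4.2124n²π²/3.8484².
First three modes:
  n=1: λ₁ = 4.2124π²/3.8484² ≈ 2.807
  n=2: λ₂ = 16.8496π²/3.8484² ≈ 11.229 (4× faster decay)
  n=3: λ₃ = 37.9116π²/3.8484² ≈ 25.265 (9× faster decay)
As t → ∞, higher modes decay exponentially faster. The n=1 mode dominates: φ ~ c₁ sin(πx/3.8484) e^{-λ₁t}.
Decay rate: λ₁ = 4.2124π²/3.8484² ≈ 2.807.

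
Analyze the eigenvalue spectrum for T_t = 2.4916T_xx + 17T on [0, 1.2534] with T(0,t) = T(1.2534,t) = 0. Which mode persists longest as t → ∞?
Eigenvalues: λₙ = 2.4916n²π²/1.2534² - 17.
First three modes:
  n=1: λ₁ = 2.4916π²/1.2534² - 17 ≈ -1.347
  n=2: λ₂ = 9.9664π²/1.2534² - 17 ≈ 45.612
  n=3: λ₃ = 22.4244π²/1.2534² - 17 ≈ 123.877
Since 2.4916π²/1.2534² ≈ 15.653 < 17, λ₁ < 0.
The n=1 mode grows fastest (−λₙ is largest for n=1) → dominates.
Asymptotic: T ~ c₁ sin(πx/1.2534) e^{1.347t} (exponential growth at rate −λ₁ ≈ 1.347).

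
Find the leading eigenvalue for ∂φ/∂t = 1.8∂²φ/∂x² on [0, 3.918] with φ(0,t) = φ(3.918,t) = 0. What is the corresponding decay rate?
Eigenvalues: λₙ = 1.8n²π²/3.918².
First three modes:
  n=1: λ₁ = 1.8π²/3.918² ≈ 1.157
  n=2: λ₂ = 7.2π²/3.918² ≈ 4.629 (4× faster decay)
  n=3: λ₃ = 16.2π²/3.918² ≈ 10.416 (9× faster decay)
As t → ∞, higher modes decay exponentially faster. The n=1 mode dominates: φ ~ c₁ sin(πx/3.918) e^{-λ₁t}.
Decay rate: λ₁ = 1.8π²/3.918² ≈ 1.157.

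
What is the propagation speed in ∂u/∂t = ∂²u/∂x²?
Infinite. The heat equation is parabolic, not hyperbolic, so disturbances propagate instantly.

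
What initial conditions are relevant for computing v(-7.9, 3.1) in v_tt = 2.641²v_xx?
Domain of dependence: [-16.0871, 0.2871]. Signals travel at speed 2.641, so data within |x - -7.9| ≤ 2.641·3.1 = 8.1871 can reach the point.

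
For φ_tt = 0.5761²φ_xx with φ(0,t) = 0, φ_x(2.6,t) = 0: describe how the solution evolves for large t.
φ oscillates (no decay). Energy is conserved; the solution oscillates indefinitely as standing waves.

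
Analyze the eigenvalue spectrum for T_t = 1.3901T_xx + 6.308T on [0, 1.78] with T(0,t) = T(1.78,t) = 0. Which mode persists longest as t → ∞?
Eigenvalues: λₙ = 1.3901n²π²/1.78² - 6.308.
First three modes:
  n=1: λ₁ = 1.3901π²/1.78² - 6.308 ≈ -1.978
  n=2: λ₂ = 5.5604π²/1.78² - 6.308 ≈ 11.013
  n=3: λ₃ = 12.5109π²/1.78² - 6.308 ≈ 32.664
Since 1.3901π²/1.78² ≈ 4.33 < 6.308, λ₁ < 0.
The n=1 mode grows fastest (−λₙ is largest for n=1) → dominates.
Asymptotic: T ~ c₁ sin(πx/1.78) e^{1.978t} (exponential growth at rate −λ₁ ≈ 1.978).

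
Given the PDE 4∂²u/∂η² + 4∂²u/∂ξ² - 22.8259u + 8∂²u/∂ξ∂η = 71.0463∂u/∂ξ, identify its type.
Rewriting in standard form: 4∂²u/∂ξ² + 8∂²u/∂ξ∂η + 4∂²u/∂η² - 71.0463∂u/∂ξ - 22.8259u = 0. The second-order coefficients are A = 4, B = 8, C = 4. Since B² - 4AC = 0 = 0, this is a parabolic PDE.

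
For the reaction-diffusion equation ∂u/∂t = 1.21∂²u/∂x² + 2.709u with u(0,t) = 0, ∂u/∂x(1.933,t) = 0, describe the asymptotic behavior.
u grows unboundedly. Reaction dominates diffusion (r=2.709 > κπ²/(4L²)≈0.8); solution grows exponentially.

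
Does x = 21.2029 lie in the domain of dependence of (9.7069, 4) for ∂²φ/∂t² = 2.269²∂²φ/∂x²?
No. The domain of dependence is [0.6309, 18.7829], and 21.2029 is outside this interval.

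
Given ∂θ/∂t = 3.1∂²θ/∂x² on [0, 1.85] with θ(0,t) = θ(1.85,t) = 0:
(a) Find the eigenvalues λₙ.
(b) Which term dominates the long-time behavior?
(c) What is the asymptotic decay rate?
Eigenvalues: λₙ = 3.1n²π²/1.85².
First three modes:
  n=1: λ₁ = 3.1π²/1.85² ≈ 8.94
  n=2: λ₂ = 12.4π²/1.85² ≈ 35.758 (4× faster decay)
  n=3: λ₃ = 27.9π²/1.85² ≈ 80.456 (9× faster decay)
As t → ∞, higher modes decay exponentially faster. The n=1 mode dominates: θ ~ c₁ sin(πx/1.85) e^{-λ₁t}.
Decay rate: λ₁ = 3.1π²/1.85² ≈ 8.94.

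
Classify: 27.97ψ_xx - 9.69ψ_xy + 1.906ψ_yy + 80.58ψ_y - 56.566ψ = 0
Elliptic (discriminant = -119.34718).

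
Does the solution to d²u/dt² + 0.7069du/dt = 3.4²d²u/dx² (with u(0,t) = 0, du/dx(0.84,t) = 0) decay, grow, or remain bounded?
u → 0. Damping (γ=0.7069) dissipates energy; oscillations decay exponentially.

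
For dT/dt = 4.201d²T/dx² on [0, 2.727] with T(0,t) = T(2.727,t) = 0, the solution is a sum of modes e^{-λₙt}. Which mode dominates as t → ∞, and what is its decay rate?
Eigenvalues: λₙ = 4.201n²π²/2.727².
First three modes:
  n=1: λ₁ = 4.201π²/2.727² ≈ 5.575
  n=2: λ₂ = 16.804π²/2.727² ≈ 22.302 (4× faster decay)
  n=3: λ₃ = 37.809π²/2.727² ≈ 50.179 (9× faster decay)
As t → ∞, higher modes decay exponentially faster. The n=1 mode dominates: T ~ c₁ sin(πx/2.727) e^{-λ₁t}.
Decay rate: λ₁ = 4.201π²/2.727² ≈ 5.575.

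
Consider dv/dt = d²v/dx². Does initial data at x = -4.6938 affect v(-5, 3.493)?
Yes, for any finite x. The heat equation has infinite propagation speed, so all initial data affects all points at any t > 0.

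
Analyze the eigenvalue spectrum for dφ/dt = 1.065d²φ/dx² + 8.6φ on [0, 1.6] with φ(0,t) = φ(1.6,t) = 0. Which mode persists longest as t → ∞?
Eigenvalues: λₙ = 1.065n²π²/1.6² - 8.6.
First three modes:
  n=1: λ₁ = 1.065π²/1.6² - 8.6 ≈ -4.494
  n=2: λ₂ = 4.26π²/1.6² - 8.6 ≈ 7.824
  n=3: λ₃ = 9.585π²/1.6² - 8.6 ≈ 28.353
Since 1.065π²/1.6² ≈ 4.106 < 8.6, λ₁ < 0.
The n=1 mode grows fastest (−λₙ is largest for n=1) → dominates.
Asymptotic: φ ~ c₁ sin(πx/1.6) e^{4.494t} (exponential growth at rate −λ₁ ≈ 4.494).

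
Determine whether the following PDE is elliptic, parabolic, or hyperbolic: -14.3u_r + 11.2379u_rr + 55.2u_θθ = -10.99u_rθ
Rewriting in standard form: 11.2379u_rr + 10.99u_rθ + 55.2u_θθ - 14.3u_r = 0. Coefficients: A = 11.2379, B = 10.99, C = 55.2. B² - 4AC = -2360.54822, which is negative, so the equation is elliptic.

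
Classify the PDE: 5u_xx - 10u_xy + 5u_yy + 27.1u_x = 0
A = 5, B = -10, C = 5. Discriminant B² - 4AC = 0. Since 0 = 0, parabolic.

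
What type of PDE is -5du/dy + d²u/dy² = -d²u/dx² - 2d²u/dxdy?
Rewriting in standard form: d²u/dx² + 2d²u/dxdy + d²u/dy² - 5du/dy = 0. With A = 1, B = 2, C = 1, the discriminant is 0. This is a parabolic PDE.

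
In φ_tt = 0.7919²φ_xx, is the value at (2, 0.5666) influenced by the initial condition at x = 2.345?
Yes. The domain of dependence is [1.55130946, 2.44869054], and 2.345 ∈ [1.55130946, 2.44869054].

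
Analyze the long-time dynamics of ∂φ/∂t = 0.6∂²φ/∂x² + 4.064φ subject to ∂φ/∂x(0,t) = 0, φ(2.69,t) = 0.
Long-time behavior: φ grows unboundedly. Reaction dominates diffusion (r=4.064 > κπ²/(4L²)≈0.2); solution grows exponentially.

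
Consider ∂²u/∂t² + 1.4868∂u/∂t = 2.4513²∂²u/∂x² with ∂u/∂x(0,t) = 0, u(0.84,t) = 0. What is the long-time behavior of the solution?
As t → ∞, u → 0. Damping (γ=1.4868) dissipates energy; oscillations decay exponentially.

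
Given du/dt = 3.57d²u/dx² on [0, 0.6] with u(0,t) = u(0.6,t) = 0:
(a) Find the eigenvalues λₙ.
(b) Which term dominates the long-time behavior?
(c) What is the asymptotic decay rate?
Eigenvalues: λₙ = 3.57n²π²/0.6².
First three modes:
  n=1: λ₁ = 3.57π²/0.6² ≈ 97.874
  n=2: λ₂ = 14.28π²/0.6² ≈ 391.494 (4× faster decay)
  n=3: λ₃ = 32.13π²/0.6² ≈ 880.862 (9× faster decay)
As t → ∞, higher modes decay exponentially faster. The n=1 mode dominates: u ~ c₁ sin(πx/0.6) e^{-λ₁t}.
Decay rate: λ₁ = 3.57π²/0.6² ≈ 97.874.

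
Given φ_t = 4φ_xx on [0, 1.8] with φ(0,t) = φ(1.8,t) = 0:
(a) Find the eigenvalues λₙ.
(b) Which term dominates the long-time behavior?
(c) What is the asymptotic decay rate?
Eigenvalues: λₙ = 4n²π²/1.8².
First three modes:
  n=1: λ₁ = 4π²/1.8² ≈ 12.185
  n=2: λ₂ = 16π²/1.8² ≈ 48.739 (4× faster decay)
  n=3: λ₃ = 36π²/1.8² ≈ 109.662 (9× faster decay)
As t → ∞, higher modes decay exponentially faster. The n=1 mode dominates: φ ~ c₁ sin(πx/1.8) e^{-λ₁t}.
Decay rate: λ₁ = 4π²/1.8² ≈ 12.185.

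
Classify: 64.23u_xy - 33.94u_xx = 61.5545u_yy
Rewriting in standard form: -33.94u_xx + 64.23u_xy - 61.5545u_yy = 0. Elliptic (discriminant = -4231.14602).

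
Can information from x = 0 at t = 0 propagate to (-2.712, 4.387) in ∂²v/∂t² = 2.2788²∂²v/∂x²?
Yes. The domain of dependence is [-12.7090956, 7.2850956], and 0 ∈ [-12.7090956, 7.2850956].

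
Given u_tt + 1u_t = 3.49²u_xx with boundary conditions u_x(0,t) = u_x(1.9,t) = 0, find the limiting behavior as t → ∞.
u → constant (steady state). Damping (γ=1) dissipates the nonconstant modes; with Neumann BCs the spatial average obeys M''+γM'=0 and tends to a finite limit.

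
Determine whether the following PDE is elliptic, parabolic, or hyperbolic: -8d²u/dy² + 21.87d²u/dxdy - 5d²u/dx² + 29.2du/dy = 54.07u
Rewriting in standard form: -5d²u/dx² + 21.87d²u/dxdy - 8d²u/dy² + 29.2du/dy - 54.07u = 0. Coefficients: A = -5, B = 21.87, C = -8. B² - 4AC = 318.2969, which is positive, so the equation is hyperbolic.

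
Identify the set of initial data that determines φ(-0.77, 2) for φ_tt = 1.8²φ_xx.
Domain of dependence: [-4.37, 2.83]. Signals travel at speed 1.8, so data within |x - -0.77| ≤ 1.8·2 = 3.6 can reach the point.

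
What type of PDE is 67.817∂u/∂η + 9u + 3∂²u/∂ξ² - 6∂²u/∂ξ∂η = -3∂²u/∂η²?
Rewriting in standard form: 3∂²u/∂ξ² - 6∂²u/∂ξ∂η + 3∂²u/∂η² + 67.817∂u/∂η + 9u = 0. With A = 3, B = -6, C = 3, the discriminant is 0. This is a parabolic PDE.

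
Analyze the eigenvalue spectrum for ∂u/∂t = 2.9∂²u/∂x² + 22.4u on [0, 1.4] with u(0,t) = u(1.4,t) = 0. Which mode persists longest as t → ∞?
Eigenvalues: λₙ = 2.9n²π²/1.4² - 22.4.
First three modes:
  n=1: λ₁ = 2.9π²/1.4² - 22.4 ≈ -7.797
  n=2: λ₂ = 11.6π²/1.4² - 22.4 ≈ 36.012
  n=3: λ₃ = 26.1π²/1.4² - 22.4 ≈ 109.027
Since 2.9π²/1.4² ≈ 14.603 < 22.4, λ₁ < 0.
The n=1 mode grows fastest (−λₙ is largest for n=1) → dominates.
Asymptotic: u ~ c₁ sin(πx/1.4) e^{7.797t} (exponential growth at rate −λ₁ ≈ 7.797).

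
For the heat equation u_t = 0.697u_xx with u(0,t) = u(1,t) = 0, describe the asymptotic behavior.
u → 0. Heat diffuses out through both boundaries.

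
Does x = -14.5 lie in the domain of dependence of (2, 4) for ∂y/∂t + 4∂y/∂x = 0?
No. Only data at x = -14 affects (2, 4). Advection has one-way propagation along characteristics.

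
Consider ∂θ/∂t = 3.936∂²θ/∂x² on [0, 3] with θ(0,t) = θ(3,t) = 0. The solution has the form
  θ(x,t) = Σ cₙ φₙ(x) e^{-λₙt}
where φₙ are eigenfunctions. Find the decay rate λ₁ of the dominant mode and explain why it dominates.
Eigenvalues: λₙ = 3.936n²π²/3².
First three modes:
  n=1: λ₁ = 3.936π²/3² ≈ 4.316
  n=2: λ₂ = 15.744π²/3² ≈ 17.265 (4× faster decay)
  n=3: λ₃ = 35.424π²/3² ≈ 38.847 (9× faster decay)
As t → ∞, higher modes decay exponentially faster. The n=1 mode dominates: θ ~ c₁ sin(πx/3) e^{-λ₁t}.
Decay rate: λ₁ = 3.936π²/3² ≈ 4.316.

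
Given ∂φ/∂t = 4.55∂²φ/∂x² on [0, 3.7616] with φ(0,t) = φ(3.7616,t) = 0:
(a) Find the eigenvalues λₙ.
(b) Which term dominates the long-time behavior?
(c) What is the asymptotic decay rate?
Eigenvalues: λₙ = 4.55n²π²/3.7616².
First three modes:
  n=1: λ₁ = 4.55π²/3.7616² ≈ 3.174
  n=2: λ₂ = 18.2π²/3.7616² ≈ 12.695 (4× faster decay)
  n=3: λ₃ = 40.95π²/3.7616² ≈ 28.563 (9× faster decay)
As t → ∞, higher modes decay exponentially faster. The n=1 mode dominates: φ ~ c₁ sin(πx/3.7616) e^{-λ₁t}.
Decay rate: λ₁ = 4.55π²/3.7616² ≈ 3.174.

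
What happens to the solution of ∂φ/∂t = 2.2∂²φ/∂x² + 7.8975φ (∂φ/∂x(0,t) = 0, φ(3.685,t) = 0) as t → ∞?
φ grows unboundedly. Reaction dominates diffusion (r=7.8975 > κπ²/(4L²)≈0.4); solution grows exponentially.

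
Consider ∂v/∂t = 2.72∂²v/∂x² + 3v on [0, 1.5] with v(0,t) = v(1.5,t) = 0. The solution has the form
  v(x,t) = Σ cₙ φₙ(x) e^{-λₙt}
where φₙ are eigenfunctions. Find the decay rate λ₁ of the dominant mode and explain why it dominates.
Eigenvalues: λₙ = 2.72n²π²/1.5² - 3.
First three modes:
  n=1: λ₁ = 2.72π²/1.5² - 3 ≈ 8.931
  n=2: λ₂ = 10.88π²/1.5² - 3 ≈ 44.725
  n=3: λ₃ = 24.48π²/1.5² - 3 ≈ 104.381
Since 2.72π²/1.5² ≈ 11.931 > 3, all λₙ > 0.
The n=1 mode decays slowest → dominates as t → ∞.
Asymptotic: v ~ c₁ sin(πx/1.5) e^{-λ₁t} with decay rate λ₁ ≈ 8.931.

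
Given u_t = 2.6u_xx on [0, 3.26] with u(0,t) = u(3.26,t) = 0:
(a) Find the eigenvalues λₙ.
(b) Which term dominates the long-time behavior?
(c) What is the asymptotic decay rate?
Eigenvalues: λₙ = 2.6n²π²/3.26².
First three modes:
  n=1: λ₁ = 2.6π²/3.26² ≈ 2.415
  n=2: λ₂ = 10.4π²/3.26² ≈ 9.658 (4× faster decay)
  n=3: λ₃ = 23.4π²/3.26² ≈ 21.731 (9× faster decay)
As t → ∞, higher modes decay exponentially faster. The n=1 mode dominates: u ~ c₁ sin(πx/3.26) e^{-λ₁t}.
Decay rate: λ₁ = 2.6π²/3.26² ≈ 2.415.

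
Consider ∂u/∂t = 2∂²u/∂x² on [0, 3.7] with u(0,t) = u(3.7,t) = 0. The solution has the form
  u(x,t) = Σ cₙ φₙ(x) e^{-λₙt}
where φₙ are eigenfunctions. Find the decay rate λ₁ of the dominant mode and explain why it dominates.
Eigenvalues: λₙ = 2n²π²/3.7².
First three modes:
  n=1: λ₁ = 2π²/3.7² ≈ 1.442
  n=2: λ₂ = 8π²/3.7² ≈ 5.767 (4× faster decay)
  n=3: λ₃ = 18π²/3.7² ≈ 12.977 (9× faster decay)
As t → ∞, higher modes decay exponentially faster. The n=1 mode dominates: u ~ c₁ sin(πx/3.7) e^{-λ₁t}.
Decay rate: λ₁ = 2π²/3.7² ≈ 1.442.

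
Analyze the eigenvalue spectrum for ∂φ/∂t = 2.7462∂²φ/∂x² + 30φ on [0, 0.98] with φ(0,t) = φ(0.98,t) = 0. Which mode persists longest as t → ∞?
Eigenvalues: λₙ = 2.7462n²π²/0.98² - 30.
First three modes:
  n=1: λ₁ = 2.7462π²/0.98² - 30 ≈ -1.779
  n=2: λ₂ = 10.9848π²/0.98² - 30 ≈ 82.886
  n=3: λ₃ = 24.7158π²/0.98² - 30 ≈ 223.993
Since 2.7462π²/0.98² ≈ 28.221 < 30, λ₁ < 0.
The n=1 mode grows fastest (−λₙ is largest for n=1) → dominates.
Asymptotic: φ ~ c₁ sin(πx/0.98) e^{1.779t} (exponential growth at rate −λ₁ ≈ 1.779).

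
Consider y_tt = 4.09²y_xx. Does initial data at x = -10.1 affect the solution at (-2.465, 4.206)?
Yes. The domain of dependence is [-19.66754, 14.73754], and -10.1 ∈ [-19.66754, 14.73754].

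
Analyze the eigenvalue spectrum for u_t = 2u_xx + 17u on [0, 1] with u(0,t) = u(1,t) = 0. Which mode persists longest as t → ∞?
Eigenvalues: λₙ = 2n²π²/1² - 17.
First three modes:
  n=1: λ₁ = 2π² - 17 ≈ 2.739
  n=2: λ₂ = 8π² - 17 ≈ 61.957
  n=3: λ₃ = 18π² - 17 ≈ 160.653
Since 2π² ≈ 19.739 > 17, all λₙ > 0.
The n=1 mode decays slowest → dominates as t → ∞.
Asymptotic: u ~ c₁ sin(πx/1) e^{-λ₁t} with decay rate λ₁ ≈ 2.739.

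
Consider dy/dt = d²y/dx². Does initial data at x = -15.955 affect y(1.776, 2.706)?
Yes, for any finite x. The heat equation has infinite propagation speed, so all initial data affects all points at any t > 0.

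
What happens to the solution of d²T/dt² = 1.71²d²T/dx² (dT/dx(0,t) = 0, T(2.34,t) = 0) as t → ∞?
T oscillates (no decay). Energy is conserved; the solution oscillates indefinitely as standing waves.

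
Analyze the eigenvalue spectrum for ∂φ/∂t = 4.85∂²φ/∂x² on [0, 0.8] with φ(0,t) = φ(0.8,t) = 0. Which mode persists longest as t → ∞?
Eigenvalues: λₙ = 4.85n²π²/0.8².
First three modes:
  n=1: λ₁ = 4.85π²/0.8² ≈ 74.793
  n=2: λ₂ = 19.4π²/0.8² ≈ 299.172 (4× faster decay)
  n=3: λ₃ = 43.65π²/0.8² ≈ 673.138 (9× faster decay)
As t → ∞, higher modes decay exponentially faster. The n=1 mode dominates: φ ~ c₁ sin(πx/0.8) e^{-λ₁t}.
Decay rate: λ₁ = 4.85π²/0.8² ≈ 74.793.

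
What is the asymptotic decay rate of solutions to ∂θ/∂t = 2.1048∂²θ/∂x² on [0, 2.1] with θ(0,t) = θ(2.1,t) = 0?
Eigenvalues: λₙ = 2.1048n²π²/2.1².
First three modes:
  n=1: λ₁ = 2.1048π²/2.1² ≈ 4.711
  n=2: λ₂ = 8.4192π²/2.1² ≈ 18.842 (4× faster decay)
  n=3: λ₃ = 18.9432π²/2.1² ≈ 42.395 (9× faster decay)
As t → ∞, higher modes decay exponentially faster. The n=1 mode dominates: θ ~ c₁ sin(πx/2.1) e^{-λ₁t}.
Decay rate: λ₁ = 2.1048π²/2.1² ≈ 4.711.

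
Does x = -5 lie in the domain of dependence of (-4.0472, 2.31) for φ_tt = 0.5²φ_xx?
Yes. The domain of dependence is [-5.2022, -2.8922], and -5 ∈ [-5.2022, -2.8922].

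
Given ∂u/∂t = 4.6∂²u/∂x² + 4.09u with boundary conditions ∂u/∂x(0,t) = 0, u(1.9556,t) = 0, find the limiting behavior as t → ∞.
u grows unboundedly. Reaction dominates diffusion (r=4.09 > κπ²/(4L²)≈2.97); solution grows exponentially.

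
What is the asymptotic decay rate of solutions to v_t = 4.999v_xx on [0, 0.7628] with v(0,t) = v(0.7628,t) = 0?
Eigenvalues: λₙ = 4.999n²π²/0.7628².
First three modes:
  n=1: λ₁ = 4.999π²/0.7628² ≈ 84.793
  n=2: λ₂ = 19.996π²/0.7628² ≈ 339.173 (4× faster decay)
  n=3: λ₃ = 44.991π²/0.7628² ≈ 763.14 (9× faster decay)
As t → ∞, higher modes decay exponentially faster. The n=1 mode dominates: v ~ c₁ sin(πx/0.7628) e^{-λ₁t}.
Decay rate: λ₁ = 4.999π²/0.7628² ≈ 84.793.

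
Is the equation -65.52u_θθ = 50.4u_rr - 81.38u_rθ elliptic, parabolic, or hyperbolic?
Rewriting in standard form: -50.4u_rr + 81.38u_rθ - 65.52u_θθ = 0. Computing B² - 4AC with A = -50.4, B = 81.38, C = -65.52: discriminant = -6586.1276 (negative). Answer: elliptic.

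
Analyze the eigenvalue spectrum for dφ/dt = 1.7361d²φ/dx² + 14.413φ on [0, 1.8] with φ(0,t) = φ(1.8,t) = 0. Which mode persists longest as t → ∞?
Eigenvalues: λₙ = 1.7361n²π²/1.8² - 14.413.
First three modes:
  n=1: λ₁ = 1.7361π²/1.8² - 14.413 ≈ -9.125
  n=2: λ₂ = 6.9444π²/1.8² - 14.413 ≈ 6.741
  n=3: λ₃ = 15.6249π²/1.8² - 14.413 ≈ 33.183
Since 1.7361π²/1.8² ≈ 5.288 < 14.413, λ₁ < 0.
The n=1 mode grows fastest (−λₙ is largest for n=1) → dominates.
Asymptotic: φ ~ c₁ sin(πx/1.8) e^{9.125t} (exponential growth at rate −λ₁ ≈ 9.125).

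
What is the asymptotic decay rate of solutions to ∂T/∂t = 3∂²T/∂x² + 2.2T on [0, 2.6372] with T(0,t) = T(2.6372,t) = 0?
Eigenvalues: λₙ = 3n²π²/2.6372² - 2.2.
First three modes:
  n=1: λ₁ = 3π²/2.6372² - 2.2 ≈ 2.057
  n=2: λ₂ = 12π²/2.6372² - 2.2 ≈ 14.829
  n=3: λ₃ = 27π²/2.6372² - 2.2 ≈ 36.116
Since 3π²/2.6372² ≈ 4.257 > 2.2, all λₙ > 0.
The n=1 mode decays slowest → dominates as t → ∞.
Asymptotic: T ~ c₁ sin(πx/2.6372) e^{-λ₁t} with decay rate λ₁ ≈ 2.057.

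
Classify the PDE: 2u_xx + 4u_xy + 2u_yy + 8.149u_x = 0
A = 2, B = 4, C = 2. Discriminant B² - 4AC = 0. Since 0 = 0, parabolic.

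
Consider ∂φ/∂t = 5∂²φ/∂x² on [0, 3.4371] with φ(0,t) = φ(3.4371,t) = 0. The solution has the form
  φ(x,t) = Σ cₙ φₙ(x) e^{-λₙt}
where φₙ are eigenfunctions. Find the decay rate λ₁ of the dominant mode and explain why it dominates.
Eigenvalues: λₙ = 5n²π²/3.4371².
First three modes:
  n=1: λ₁ = 5π²/3.4371² ≈ 4.177
  n=2: λ₂ = 20π²/3.4371² ≈ 16.709 (4× faster decay)
  n=3: λ₃ = 45π²/3.4371² ≈ 37.595 (9× faster decay)
As t → ∞, higher modes decay exponentially faster. The n=1 mode dominates: φ ~ c₁ sin(πx/3.4371) e^{-λ₁t}.
Decay rate: λ₁ = 5π²/3.4371² ≈ 4.177.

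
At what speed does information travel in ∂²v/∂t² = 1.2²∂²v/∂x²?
Speed = 1.2. Information travels along characteristics x = x₀ ± 1.2t.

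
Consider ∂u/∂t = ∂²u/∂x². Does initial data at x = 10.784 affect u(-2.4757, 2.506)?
Yes, for any finite x. The heat equation has infinite propagation speed, so all initial data affects all points at any t > 0.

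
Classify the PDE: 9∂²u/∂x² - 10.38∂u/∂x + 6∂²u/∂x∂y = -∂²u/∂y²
Rewriting in standard form: 9∂²u/∂x² + 6∂²u/∂x∂y + ∂²u/∂y² - 10.38∂u/∂x = 0. A = 9, B = 6, C = 1. Discriminant B² - 4AC = 0. Since 0 = 0, parabolic.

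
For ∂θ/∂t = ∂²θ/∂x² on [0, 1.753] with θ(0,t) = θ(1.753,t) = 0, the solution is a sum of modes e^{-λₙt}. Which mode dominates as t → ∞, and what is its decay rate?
Eigenvalues: λₙ = n²π²/1.753².
First three modes:
  n=1: λ₁ = π²/1.753² ≈ 3.212
  n=2: λ₂ = 4π²/1.753² ≈ 12.847 (4× faster decay)
  n=3: λ₃ = 9π²/1.753² ≈ 28.905 (9× faster decay)
As t → ∞, higher modes decay exponentially faster. The n=1 mode dominates: θ ~ c₁ sin(πx/1.753) e^{-λ₁t}.
Decay rate: λ₁ = π²/1.753² ≈ 3.212.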